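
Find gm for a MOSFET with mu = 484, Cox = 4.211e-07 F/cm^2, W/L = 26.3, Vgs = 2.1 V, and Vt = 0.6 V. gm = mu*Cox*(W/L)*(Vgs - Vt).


Step 1: Vov = Vgs - Vt = 2.1 - 0.6 = 1.5 V
Step 2: gm = mu * Cox * (W/L) * Vov
Step 3: gm = 484 * 4.211e-07 * 26.3 * 1.5 = 8.04e-03 S

8.04e-03


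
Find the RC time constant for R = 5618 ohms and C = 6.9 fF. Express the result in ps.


Step 1: tau = R * C
Step 2: tau = 5618 * 6.9 fF = 5618 * 6.9e-15 F
Step 3: tau = 3.87642e-11 s = 38.7642 ps

38.7642


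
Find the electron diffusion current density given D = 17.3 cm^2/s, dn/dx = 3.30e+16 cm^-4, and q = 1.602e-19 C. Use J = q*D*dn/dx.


Step 1: J = q * D * (dn/dx)
Step 2: J = 1.602e-19 * 17.3 * 3.30e+16
Step 3: J = 9.15e-02 A/cm^2

9.15e-02


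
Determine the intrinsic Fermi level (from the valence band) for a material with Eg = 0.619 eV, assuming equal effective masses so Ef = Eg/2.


Step 1: For an intrinsic semiconductor, the Fermi level sits at midgap.
Step 2: Ef = Eg / 2 = 0.619 / 2 = 0.3095 eV

0.3095


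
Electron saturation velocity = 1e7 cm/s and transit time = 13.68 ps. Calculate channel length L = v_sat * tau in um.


Step 1: tau in seconds = 13.68 ps * 1e-12 = 1.3680e-11 s
Step 2: L = v_sat * tau = 1e7 * 1.3680e-11 = 1.3680e-04 cm
Step 3: L in um = 1.3680e-04 * 1e4 = 1.368 um

1.368


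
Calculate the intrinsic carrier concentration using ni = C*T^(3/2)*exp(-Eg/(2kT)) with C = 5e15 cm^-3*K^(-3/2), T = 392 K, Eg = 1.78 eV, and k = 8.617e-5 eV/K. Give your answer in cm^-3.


Step 1: Compute kT = 8.617e-5 * 392 = 0.03377864 eV
Step 2: Exponent = -Eg/(2kT) = -1.78/(2*0.03377864) = -26.34801
Step 3: T^(3/2) = 392^1.5 = 7761.20
Step 4: ni = 5e15 * 7761.20 * exp(-26.34801) = 1.40e+08 cm^-3

1.40e+08


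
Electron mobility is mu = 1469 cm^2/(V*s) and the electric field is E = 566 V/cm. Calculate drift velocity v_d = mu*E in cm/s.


Step 1: v_d = mu * E
Step 2: v_d = 1469 * 566 = 831454
Step 3: v_d = 8.31e+05 cm/s

8.31e+05


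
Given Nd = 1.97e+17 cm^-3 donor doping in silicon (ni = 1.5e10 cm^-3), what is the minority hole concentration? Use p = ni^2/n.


Step 1: Since Nd >> ni, n ≈ Nd = 1.97e+17 cm^-3
Step 2: p = ni^2 / n = (1.5e10)^2 / 1.97e+17
Step 3: p = 2.25e20 / 1.97e+17 = 1.14e+03 cm^-3

1.14e+03


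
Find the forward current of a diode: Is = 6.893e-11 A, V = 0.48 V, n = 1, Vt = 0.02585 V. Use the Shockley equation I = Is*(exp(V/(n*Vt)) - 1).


Step 1: V/(n*Vt) = 0.48/(1*0.02585) = 18.5687
Step 2: exp(18.5687) = 1.1595e+08
Step 3: I = 6.893e-11 * (1.1595e+08 - 1) = 7.99e-03 A

7.99e-03


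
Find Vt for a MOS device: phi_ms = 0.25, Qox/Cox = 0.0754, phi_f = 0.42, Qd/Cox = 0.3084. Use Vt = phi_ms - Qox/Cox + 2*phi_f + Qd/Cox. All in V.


Step 1: Vt = phi_ms - Qox/Cox + 2*phi_f + Qd/Cox
Step 2: Vt = 0.25 - 0.0754 + 2*0.42 + 0.3084
Step 3: Vt = 0.25 - 0.0754 + 0.84 + 0.3084
Step 4: Vt = 1.323 V

1.323


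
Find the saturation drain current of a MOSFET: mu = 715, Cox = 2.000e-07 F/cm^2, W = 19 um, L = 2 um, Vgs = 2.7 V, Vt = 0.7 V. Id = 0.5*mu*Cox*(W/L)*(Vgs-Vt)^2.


Step 1: Overdrive voltage Vov = Vgs - Vt = 2.7 - 0.7 = 2.0 V
Step 2: W/L = 19/2 = 9.5
Step 3: Id = 0.5 * 715 * 2.000e-07 * 9.5 * 2.0^2
Step 4: Id = 2.72e-03 A

2.72e-03


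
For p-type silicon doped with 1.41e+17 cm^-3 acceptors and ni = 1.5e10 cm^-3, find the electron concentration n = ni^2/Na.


Step 1: Majority hole concentration p ≈ Na = 1.41e+17 cm^-3
Step 2: n = ni^2 / Na = (1.5e10)^2 / 1.41e+17
Step 3: n = 1.60e+03 cm^-3

1.60e+03


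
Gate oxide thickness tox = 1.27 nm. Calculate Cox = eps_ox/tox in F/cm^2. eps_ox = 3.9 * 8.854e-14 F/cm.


Step 1: eps_ox = 3.9 * 8.854e-14 = 3.45306e-13 F/cm
Step 2: tox in cm = 1.27 nm * 1e-7 = 1.2700e-07 cm
Step 3: Cox = 3.45306e-13 / 1.2700e-07 = 2.72e-06 F/cm^2

2.72e-06


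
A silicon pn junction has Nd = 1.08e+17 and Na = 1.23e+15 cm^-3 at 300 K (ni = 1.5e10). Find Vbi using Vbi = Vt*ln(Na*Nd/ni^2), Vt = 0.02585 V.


Step 1: Compute Na*Nd/ni^2 = 1.23e+15 * 1.08e+17 / (1.5e10)^2 = 5.9040e+11
Step 2: ln(5.9040e+11) = 27.1041
Step 3: Vbi = 0.02585 * 27.1041 = 0.701 V

0.701


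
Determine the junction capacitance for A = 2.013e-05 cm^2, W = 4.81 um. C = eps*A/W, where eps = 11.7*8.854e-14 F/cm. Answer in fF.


Step 1: eps_Si = 11.7 * 8.854e-14 = 1.035918e-12 F/cm
Step 2: W in cm = 4.81 * 1e-4 = 4.81e-04 cm
Step 3: C = 1.035918e-12 * 2.013e-05 / 4.81e-04 = 4.335349e-14 F
Step 4: C = 43.35 fF

43.35


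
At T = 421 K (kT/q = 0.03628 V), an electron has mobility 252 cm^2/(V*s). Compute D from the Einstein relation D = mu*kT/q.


Step 1: D = mu * (kT/q)
Step 2: D = 252 * 0.03628
Step 3: D = 9.14 cm^2/s

9.14


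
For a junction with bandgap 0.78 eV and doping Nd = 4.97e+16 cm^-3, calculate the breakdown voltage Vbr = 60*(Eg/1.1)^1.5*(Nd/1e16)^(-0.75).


Step 1: Eg/1.1 = 0.78/1.1 = 0.709091
Step 2: (Eg/1.1)^1.5 = 0.709091^1.5 = 0.597108
Step 3: (Nd/1e16)^(-0.75) = (4.97)^(-0.75) = 0.300423
Step 4: Vbr = 60 * 0.597108 * 0.300423 = 10.8 V

10.8


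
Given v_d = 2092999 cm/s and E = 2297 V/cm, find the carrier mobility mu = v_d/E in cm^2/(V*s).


Step 1: mu = v_d / E
Step 2: mu = 2092999 / 2297
Step 3: mu = 911.19 cm^2/(V*s)

911.19


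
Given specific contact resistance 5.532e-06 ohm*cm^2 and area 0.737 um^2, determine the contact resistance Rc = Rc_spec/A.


Step 1: Convert area to cm^2: 0.737 um^2 = 7.3700e-09 cm^2
Step 2: Rc = Rc_spec / A = 5.532e-06 / 7.3700e-09
Step 3: Rc = 7.51e+02 ohms

7.51e+02


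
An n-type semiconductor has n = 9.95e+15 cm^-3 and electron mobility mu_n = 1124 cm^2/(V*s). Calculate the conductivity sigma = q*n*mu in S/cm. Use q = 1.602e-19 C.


Step 1: sigma = q * n * mu
Step 2: sigma = 1.602e-19 * 9.95e+15 * 1124
Step 3: sigma = 1.792e+00 S/cm

1.792e+00


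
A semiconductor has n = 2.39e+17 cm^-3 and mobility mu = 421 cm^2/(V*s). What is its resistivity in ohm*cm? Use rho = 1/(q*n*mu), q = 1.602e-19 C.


Step 1: sigma = q * n * mu = 1.602e-19 * 2.39e+17 * 421 = 1.61192e+01 S/cm
Step 2: rho = 1 / sigma = 1 / 1.61192e+01 = 0.06204 ohm*cm

0.06204


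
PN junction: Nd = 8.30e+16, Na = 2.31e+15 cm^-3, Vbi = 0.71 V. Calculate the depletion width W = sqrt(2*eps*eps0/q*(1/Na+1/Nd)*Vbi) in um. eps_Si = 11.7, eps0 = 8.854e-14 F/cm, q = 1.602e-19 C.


Step 1: 1/Na + 1/Nd = 1/2.31e+15 + 1/8.30e+16 = 4.44949e-16
Step 2: 2*eps*eps0/q = 2*11.7*8.854e-14/1.602e-19 = 1.293281e+07
Step 3: W^2 = 1.293281e+07 * 4.44949e-16 * 0.71 = 4.08565e-09
Step 4: W = sqrt(4.08565e-09) = 6.392e-05 cm = 0.6392 um

0.6392


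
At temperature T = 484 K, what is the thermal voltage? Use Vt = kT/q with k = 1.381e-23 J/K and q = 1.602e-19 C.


Step 1: kT = 1.381e-23 * 484 = 6.68404e-21 J
Step 2: Vt = kT/q = 6.68404e-21 / 1.602e-19
Step 3: Vt = 0.04172 V

0.04172


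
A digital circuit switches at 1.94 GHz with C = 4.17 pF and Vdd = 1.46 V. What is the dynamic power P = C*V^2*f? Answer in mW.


Step 1: V^2 = 1.46^2 = 2.1316 V^2
Step 2: P = C*V^2*f = 4.17e-12 F * 2.1316 * 1.94e9 Hz
Step 3: P = 1.724421768e-02 W
Step 4: P = 17.244 mW

17.244


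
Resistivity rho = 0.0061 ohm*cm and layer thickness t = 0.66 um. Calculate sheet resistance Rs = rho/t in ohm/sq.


Step 1: Convert thickness to cm: t = 0.66 um = 6.6000e-05 cm
Step 2: Rs = rho / t = 0.0061 / 6.6000e-05
Step 3: Rs = 92.4 ohm/sq

92.4


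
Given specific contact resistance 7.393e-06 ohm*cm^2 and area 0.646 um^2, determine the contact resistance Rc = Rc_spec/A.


Step 1: Convert area to cm^2: 0.646 um^2 = 6.4600e-09 cm^2
Step 2: Rc = Rc_spec / A = 7.393e-06 / 6.4600e-09
Step 3: Rc = 1.14e+03 ohms

1.14e+03


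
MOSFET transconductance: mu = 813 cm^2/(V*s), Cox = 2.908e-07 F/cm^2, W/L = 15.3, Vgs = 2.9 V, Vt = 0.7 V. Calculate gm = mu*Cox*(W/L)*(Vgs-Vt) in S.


Step 1: Vov = Vgs - Vt = 2.9 - 0.7 = 2.2 V
Step 2: gm = mu * Cox * (W/L) * Vov
Step 3: gm = 813 * 2.908e-07 * 15.3 * 2.2 = 7.96e-03 S

7.96e-03


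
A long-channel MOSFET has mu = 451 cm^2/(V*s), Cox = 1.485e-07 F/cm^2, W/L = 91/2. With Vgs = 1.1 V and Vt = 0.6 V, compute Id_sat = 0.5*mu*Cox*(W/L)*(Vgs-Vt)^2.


Step 1: Overdrive voltage Vov = Vgs - Vt = 1.1 - 0.6 = 0.5 V
Step 2: W/L = 91/2 = 45.5
Step 3: Id = 0.5 * 451 * 1.485e-07 * 45.5 * 0.5^2
Step 4: Id = 3.81e-04 A

3.81e-04


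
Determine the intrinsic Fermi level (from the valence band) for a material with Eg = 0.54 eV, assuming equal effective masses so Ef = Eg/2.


Step 1: For an intrinsic semiconductor, the Fermi level sits at midgap.
Step 2: Ef = Eg / 2 = 0.54 / 2 = 0.27 eV

0.27


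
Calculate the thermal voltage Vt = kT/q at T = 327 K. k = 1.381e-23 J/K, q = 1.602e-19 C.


Step 1: kT = 1.381e-23 * 327 = 4.51587e-21 J
Step 2: Vt = kT/q = 4.51587e-21 / 1.602e-19
Step 3: Vt = 0.02819 V

0.02819


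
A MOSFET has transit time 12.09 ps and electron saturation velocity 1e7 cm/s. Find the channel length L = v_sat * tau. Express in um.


Step 1: tau in seconds = 12.09 ps * 1e-12 = 1.2090e-11 s
Step 2: L = v_sat * tau = 1e7 * 1.2090e-11 = 1.2090e-04 cm
Step 3: L in um = 1.2090e-04 * 1e4 = 1.209 um

1.209


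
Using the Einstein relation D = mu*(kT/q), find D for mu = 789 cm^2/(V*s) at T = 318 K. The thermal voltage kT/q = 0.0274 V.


Step 1: D = mu * (kT/q)
Step 2: D = 789 * 0.0274
Step 3: D = 21.62 cm^2/s

21.62


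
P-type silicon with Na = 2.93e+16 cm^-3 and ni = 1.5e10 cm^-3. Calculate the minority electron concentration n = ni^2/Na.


Step 1: Majority hole concentration p ≈ Na = 2.93e+16 cm^-3
Step 2: n = ni^2 / Na = (1.5e10)^2 / 2.93e+16
Step 3: n = 7.68e+03 cm^-3

7.68e+03


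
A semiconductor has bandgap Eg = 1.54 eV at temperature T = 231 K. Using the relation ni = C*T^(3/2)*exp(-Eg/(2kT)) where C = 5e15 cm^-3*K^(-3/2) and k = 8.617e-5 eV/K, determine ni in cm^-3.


Step 1: Compute kT = 8.617e-5 * 231 = 0.01990527 eV
Step 2: Exponent = -Eg/(2kT) = -1.54/(2*0.01990527) = -38.68322
Step 3: T^(3/2) = 231^1.5 = 3510.90
Step 4: ni = 5e15 * 3510.90 * exp(-38.68322) = 2.78e+02 cm^-3

2.78e+02


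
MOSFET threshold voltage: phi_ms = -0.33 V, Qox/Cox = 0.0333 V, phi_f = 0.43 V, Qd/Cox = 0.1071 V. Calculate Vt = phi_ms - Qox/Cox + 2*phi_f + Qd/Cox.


Step 1: Vt = phi_ms - Qox/Cox + 2*phi_f + Qd/Cox
Step 2: Vt = -0.33 - 0.0333 + 2*0.43 + 0.1071
Step 3: Vt = -0.33 - 0.0333 + 0.86 + 0.1071
Step 4: Vt = 0.6038 V

0.6038


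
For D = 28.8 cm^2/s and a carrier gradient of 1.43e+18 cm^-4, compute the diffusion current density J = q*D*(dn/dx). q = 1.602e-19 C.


Step 1: J = q * D * (dn/dx)
Step 2: J = 1.602e-19 * 28.8 * 1.43e+18
Step 3: J = 6.60e+00 A/cm^2

6.60e+00


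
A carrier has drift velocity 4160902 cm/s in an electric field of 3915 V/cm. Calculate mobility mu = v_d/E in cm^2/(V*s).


Step 1: mu = v_d / E
Step 2: mu = 4160902 / 3915
Step 3: mu = 1062.81 cm^2/(V*s)

1062.81


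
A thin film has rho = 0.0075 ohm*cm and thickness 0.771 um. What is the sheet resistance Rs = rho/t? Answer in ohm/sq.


Step 1: Convert thickness to cm: t = 0.771 um = 7.7100e-05 cm
Step 2: Rs = rho / t = 0.0075 / 7.7100e-05
Step 3: Rs = 97.3 ohm/sq

97.3


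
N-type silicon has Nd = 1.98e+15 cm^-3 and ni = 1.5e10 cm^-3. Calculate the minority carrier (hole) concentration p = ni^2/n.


Step 1: Since Nd >> ni, n ≈ Nd = 1.98e+15 cm^-3
Step 2: p = ni^2 / n = (1.5e10)^2 / 1.98e+15
Step 3: p = 2.25e20 / 1.98e+15 = 1.14e+05 cm^-3

1.14e+05


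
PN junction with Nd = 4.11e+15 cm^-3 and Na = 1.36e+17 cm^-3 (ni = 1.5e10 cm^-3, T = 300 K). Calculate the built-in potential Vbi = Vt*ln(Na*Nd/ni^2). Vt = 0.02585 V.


Step 1: Compute Na*Nd/ni^2 = 1.36e+17 * 4.11e+15 / (1.5e10)^2 = 2.4843e+12
Step 2: ln(2.4843e+12) = 28.5410
Step 3: Vbi = 0.02585 * 28.5410 = 0.738 V

0.738


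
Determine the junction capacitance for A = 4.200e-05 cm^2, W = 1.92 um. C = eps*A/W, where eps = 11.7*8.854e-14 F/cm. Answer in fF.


Step 1: eps_Si = 11.7 * 8.854e-14 = 1.035918e-12 F/cm
Step 2: W in cm = 1.92 * 1e-4 = 1.92e-04 cm
Step 3: C = 1.035918e-12 * 4.200e-05 / 1.92e-04 = 2.266071e-13 F
Step 4: C = 226.61 fF

226.61


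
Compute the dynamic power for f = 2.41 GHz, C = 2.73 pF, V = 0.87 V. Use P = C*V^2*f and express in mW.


Step 1: V^2 = 0.87^2 = 0.7569 V^2
Step 2: P = C*V^2*f = 2.73e-12 F * 0.7569 * 2.41e9 Hz
Step 3: P = 4.97987217e-03 W
Step 4: P = 4.98 mW

4.98


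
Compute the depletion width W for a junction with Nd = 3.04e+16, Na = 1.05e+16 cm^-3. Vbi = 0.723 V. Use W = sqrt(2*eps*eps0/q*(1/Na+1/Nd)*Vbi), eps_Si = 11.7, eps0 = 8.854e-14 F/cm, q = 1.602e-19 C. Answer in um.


Step 1: 1/Na + 1/Nd = 1/1.05e+16 + 1/3.04e+16 = 1.28133e-16
Step 2: 2*eps*eps0/q = 2*11.7*8.854e-14/1.602e-19 = 1.293281e+07
Step 3: W^2 = 1.293281e+07 * 1.28133e-16 * 0.723 = 1.19810e-09
Step 4: W = sqrt(1.19810e-09) = 3.461e-05 cm = 0.3461 um

0.3461


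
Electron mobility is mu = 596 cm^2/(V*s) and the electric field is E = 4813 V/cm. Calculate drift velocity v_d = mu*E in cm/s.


Step 1: v_d = mu * E
Step 2: v_d = 596 * 4813 = 2868548
Step 3: v_d = 2.87e+06 cm/s

2.87e+06


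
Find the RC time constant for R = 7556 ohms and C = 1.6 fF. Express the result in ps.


Step 1: tau = R * C
Step 2: tau = 7556 * 1.6 fF = 7556 * 1.6e-15 F
Step 3: tau = 1.20896e-11 s = 12.0896 ps

12.0896


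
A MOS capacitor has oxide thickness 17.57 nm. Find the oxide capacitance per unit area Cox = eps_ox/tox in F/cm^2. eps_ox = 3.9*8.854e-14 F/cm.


Step 1: eps_ox = 3.9 * 8.854e-14 = 3.45306e-13 F/cm
Step 2: tox in cm = 17.57 nm * 1e-7 = 1.7570e-06 cm
Step 3: Cox = 3.45306e-13 / 1.7570e-06 = 1.97e-07 F/cm^2

1.97e-07


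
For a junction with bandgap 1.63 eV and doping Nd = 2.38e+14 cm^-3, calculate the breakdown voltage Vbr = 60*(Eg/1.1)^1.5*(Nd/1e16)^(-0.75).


Step 1: Eg/1.1 = 1.63/1.1 = 1.481818
Step 2: (Eg/1.1)^1.5 = 1.481818^1.5 = 1.803816
Step 3: (Nd/1e16)^(-0.75) = (0.0238)^(-0.75) = 16.503167
Step 4: Vbr = 60 * 1.803816 * 16.503167 = 1786.1 V

1786.1


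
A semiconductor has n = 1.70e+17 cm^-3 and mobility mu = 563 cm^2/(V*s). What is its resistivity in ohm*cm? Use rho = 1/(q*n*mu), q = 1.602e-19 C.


Step 1: sigma = q * n * mu = 1.602e-19 * 1.70e+17 * 563 = 1.53327e+01 S/cm
Step 2: rho = 1 / sigma = 1 / 1.53327e+01 = 0.06522 ohm*cm

0.06522


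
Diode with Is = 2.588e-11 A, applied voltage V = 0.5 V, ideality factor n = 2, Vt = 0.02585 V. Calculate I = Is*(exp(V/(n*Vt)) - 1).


Step 1: V/(n*Vt) = 0.5/(2*0.02585) = 9.6712
Step 2: exp(9.6712) = 1.5854e+04
Step 3: I = 2.588e-11 * (1.5854e+04 - 1) = 4.10e-07 A

4.10e-07


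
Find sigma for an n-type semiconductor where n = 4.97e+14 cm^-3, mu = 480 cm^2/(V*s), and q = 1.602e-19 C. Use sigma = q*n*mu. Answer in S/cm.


Step 1: sigma = q * n * mu
Step 2: sigma = 1.602e-19 * 4.97e+14 * 480
Step 3: sigma = 3.822e-02 S/cm

3.822e-02


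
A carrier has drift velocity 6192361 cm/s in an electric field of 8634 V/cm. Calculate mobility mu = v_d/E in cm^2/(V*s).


Step 1: mu = v_d / E
Step 2: mu = 6192361 / 8634
Step 3: mu = 717.21 cm^2/(V*s)

717.21


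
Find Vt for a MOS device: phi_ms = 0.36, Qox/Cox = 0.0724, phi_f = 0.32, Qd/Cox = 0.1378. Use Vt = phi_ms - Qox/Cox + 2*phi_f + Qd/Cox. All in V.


Step 1: Vt = phi_ms - Qox/Cox + 2*phi_f + Qd/Cox
Step 2: Vt = 0.36 - 0.0724 + 2*0.32 + 0.1378
Step 3: Vt = 0.36 - 0.0724 + 0.64 + 0.1378
Step 4: Vt = 1.0654 V

1.0654


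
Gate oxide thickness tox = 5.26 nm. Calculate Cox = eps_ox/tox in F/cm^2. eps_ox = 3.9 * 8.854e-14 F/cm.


Step 1: eps_ox = 3.9 * 8.854e-14 = 3.45306e-13 F/cm
Step 2: tox in cm = 5.26 nm * 1e-7 = 5.2600e-07 cm
Step 3: Cox = 3.45306e-13 / 5.2600e-07 = 6.56e-07 F/cm^2

6.56e-07


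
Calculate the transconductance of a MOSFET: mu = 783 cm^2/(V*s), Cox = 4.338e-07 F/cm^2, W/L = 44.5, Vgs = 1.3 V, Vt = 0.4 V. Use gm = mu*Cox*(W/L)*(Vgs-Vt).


Step 1: Vov = Vgs - Vt = 1.3 - 0.4 = 0.9 V
Step 2: gm = mu * Cox * (W/L) * Vov
Step 3: gm = 783 * 4.338e-07 * 44.5 * 0.9 = 1.36e-02 S

1.36e-02


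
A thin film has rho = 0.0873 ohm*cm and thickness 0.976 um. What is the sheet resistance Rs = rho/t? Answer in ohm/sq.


Step 1: Convert thickness to cm: t = 0.976 um = 9.7600e-05 cm
Step 2: Rs = rho / t = 0.0873 / 9.7600e-05
Step 3: Rs = 894.5 ohm/sq

894.5


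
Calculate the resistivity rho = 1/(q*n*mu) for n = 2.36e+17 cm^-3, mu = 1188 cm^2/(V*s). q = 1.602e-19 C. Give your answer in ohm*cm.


Step 1: sigma = q * n * mu = 1.602e-19 * 2.36e+17 * 1188 = 4.49150e+01 S/cm
Step 2: rho = 1 / sigma = 1 / 4.49150e+01 = 0.02226 ohm*cm

0.02226


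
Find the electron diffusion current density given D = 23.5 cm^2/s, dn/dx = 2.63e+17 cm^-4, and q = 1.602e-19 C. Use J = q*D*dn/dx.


Step 1: J = q * D * (dn/dx)
Step 2: J = 1.602e-19 * 23.5 * 2.63e+17
Step 3: J = 9.90e-01 A/cm^2

9.90e-01


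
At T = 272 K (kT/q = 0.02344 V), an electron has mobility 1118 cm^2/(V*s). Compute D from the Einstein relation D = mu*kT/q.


Step 1: D = mu * (kT/q)
Step 2: D = 1118 * 0.02344
Step 3: D = 26.21 cm^2/s

26.21


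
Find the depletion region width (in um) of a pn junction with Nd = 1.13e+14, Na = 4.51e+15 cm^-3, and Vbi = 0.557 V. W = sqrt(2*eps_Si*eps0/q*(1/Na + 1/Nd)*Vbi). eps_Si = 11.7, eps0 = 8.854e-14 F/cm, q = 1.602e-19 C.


Step 1: 1/Na + 1/Nd = 1/4.51e+15 + 1/1.13e+14 = 9.07129e-15
Step 2: 2*eps*eps0/q = 2*11.7*8.854e-14/1.602e-19 = 1.293281e+07
Step 3: W^2 = 1.293281e+07 * 9.07129e-15 * 0.557 = 6.53457e-08
Step 4: W = sqrt(6.53457e-08) = 2.556e-04 cm = 2.556 um

2.556


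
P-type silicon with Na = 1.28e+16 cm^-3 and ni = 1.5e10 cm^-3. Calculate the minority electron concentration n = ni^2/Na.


Step 1: Majority hole concentration p ≈ Na = 1.28e+16 cm^-3
Step 2: n = ni^2 / Na = (1.5e10)^2 / 1.28e+16
Step 3: n = 1.76e+04 cm^-3

1.76e+04


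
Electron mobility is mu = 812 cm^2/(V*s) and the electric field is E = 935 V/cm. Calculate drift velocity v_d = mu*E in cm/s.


Step 1: v_d = mu * E
Step 2: v_d = 812 * 935 = 759220
Step 3: v_d = 7.59e+05 cm/s

7.59e+05


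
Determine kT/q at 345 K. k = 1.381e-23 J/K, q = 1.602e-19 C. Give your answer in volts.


Step 1: kT = 1.381e-23 * 345 = 4.76445e-21 J
Step 2: Vt = kT/q = 4.76445e-21 / 1.602e-19
Step 3: Vt = 0.02974 V

0.02974


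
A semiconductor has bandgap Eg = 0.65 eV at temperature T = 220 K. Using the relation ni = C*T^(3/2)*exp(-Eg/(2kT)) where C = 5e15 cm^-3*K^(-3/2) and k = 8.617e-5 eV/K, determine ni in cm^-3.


Step 1: Compute kT = 8.617e-5 * 220 = 0.0189574 eV
Step 2: Exponent = -Eg/(2kT) = -0.65/(2*0.0189574) = -17.14370
Step 3: T^(3/2) = 220^1.5 = 3263.13
Step 4: ni = 5e15 * 3263.13 * exp(-17.14370) = 5.85e+11 cm^-3

5.85e+11


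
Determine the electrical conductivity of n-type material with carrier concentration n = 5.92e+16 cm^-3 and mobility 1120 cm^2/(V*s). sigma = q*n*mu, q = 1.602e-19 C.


Step 1: sigma = q * n * mu
Step 2: sigma = 1.602e-19 * 5.92e+16 * 1120
Step 3: sigma = 1.062e+01 S/cm

1.062e+01


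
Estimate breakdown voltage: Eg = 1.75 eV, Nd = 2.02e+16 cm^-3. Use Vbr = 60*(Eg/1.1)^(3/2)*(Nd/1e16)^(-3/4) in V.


Step 1: Eg/1.1 = 1.75/1.1 = 1.590909
Step 2: (Eg/1.1)^1.5 = 1.590909^1.5 = 2.006633
Step 3: (Nd/1e16)^(-0.75) = (2.02)^(-0.75) = 0.590183
Step 4: Vbr = 60 * 2.006633 * 0.590183 = 71.1 V

71.1


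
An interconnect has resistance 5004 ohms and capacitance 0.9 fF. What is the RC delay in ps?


Step 1: tau = R * C
Step 2: tau = 5004 * 0.9 fF = 5004 * 9.0e-16 F
Step 3: tau = 4.5036e-12 s = 4.5036 ps

4.5036


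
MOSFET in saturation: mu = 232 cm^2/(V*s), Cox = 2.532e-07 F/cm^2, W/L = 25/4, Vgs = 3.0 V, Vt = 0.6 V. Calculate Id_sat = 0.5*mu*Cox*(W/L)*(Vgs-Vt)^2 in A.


Step 1: Overdrive voltage Vov = Vgs - Vt = 3.0 - 0.6 = 2.4 V
Step 2: W/L = 25/4 = 6.25
Step 3: Id = 0.5 * 232 * 2.532e-07 * 6.25 * 2.4^2
Step 4: Id = 1.06e-03 A

1.06e-03


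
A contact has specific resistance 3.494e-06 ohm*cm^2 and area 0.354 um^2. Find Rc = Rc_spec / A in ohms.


Step 1: Convert area to cm^2: 0.354 um^2 = 3.5400e-09 cm^2
Step 2: Rc = Rc_spec / A = 3.494e-06 / 3.5400e-09
Step 3: Rc = 9.87e+02 ohms

9.87e+02


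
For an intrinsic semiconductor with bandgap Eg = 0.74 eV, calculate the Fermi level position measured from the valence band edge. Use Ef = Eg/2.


Step 1: For an intrinsic semiconductor, the Fermi level sits at midgap.
Step 2: Ef = Eg / 2 = 0.74 / 2 = 0.37 eV

0.37


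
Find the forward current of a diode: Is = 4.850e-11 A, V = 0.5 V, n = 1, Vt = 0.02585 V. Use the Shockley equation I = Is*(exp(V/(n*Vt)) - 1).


Step 1: V/(n*Vt) = 0.5/(1*0.02585) = 19.3424
Step 2: exp(19.3424) = 2.5136e+08
Step 3: I = 4.850e-11 * (2.5136e+08 - 1) = 1.22e-02 A

1.22e-02


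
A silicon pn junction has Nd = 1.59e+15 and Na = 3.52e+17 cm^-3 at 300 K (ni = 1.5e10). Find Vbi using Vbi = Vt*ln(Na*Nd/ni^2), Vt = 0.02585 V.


Step 1: Compute Na*Nd/ni^2 = 3.52e+17 * 1.59e+15 / (1.5e10)^2 = 2.4875e+12
Step 2: ln(2.4875e+12) = 28.5423
Step 3: Vbi = 0.02585 * 28.5423 = 0.738 V

0.738


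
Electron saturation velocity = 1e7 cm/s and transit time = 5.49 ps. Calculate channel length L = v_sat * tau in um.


Step 1: tau in seconds = 5.49 ps * 1e-12 = 5.4900e-12 s
Step 2: L = v_sat * tau = 1e7 * 5.4900e-12 = 5.4900e-05 cm
Step 3: L in um = 5.4900e-05 * 1e4 = 0.549 um

0.549


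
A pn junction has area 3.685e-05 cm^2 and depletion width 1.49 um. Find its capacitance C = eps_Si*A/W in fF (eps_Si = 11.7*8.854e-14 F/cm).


Step 1: eps_Si = 11.7 * 8.854e-14 = 1.035918e-12 F/cm
Step 2: W in cm = 1.49 * 1e-4 = 1.49e-04 cm
Step 3: C = 1.035918e-12 * 3.685e-05 / 1.49e-04 = 2.561985e-13 F
Step 4: C = 256.2 fF

256.2


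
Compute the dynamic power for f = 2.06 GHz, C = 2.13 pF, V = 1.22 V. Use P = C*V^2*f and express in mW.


Step 1: V^2 = 1.22^2 = 1.4884 V^2
Step 2: P = C*V^2*f = 2.13e-12 F * 1.4884 * 2.06e9 Hz
Step 3: P = 6.53080152e-03 W
Step 4: P = 6.531 mW

6.531


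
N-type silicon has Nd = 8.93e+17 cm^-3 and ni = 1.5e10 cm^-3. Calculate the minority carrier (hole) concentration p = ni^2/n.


Step 1: Since Nd >> ni, n ≈ Nd = 8.93e+17 cm^-3
Step 2: p = ni^2 / n = (1.5e10)^2 / 8.93e+17
Step 3: p = 2.25e20 / 8.93e+17 = 2.52e+02 cm^-3

2.52e+02


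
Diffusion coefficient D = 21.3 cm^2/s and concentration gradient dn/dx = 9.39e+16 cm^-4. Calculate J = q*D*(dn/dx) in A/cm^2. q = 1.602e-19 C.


Step 1: J = q * D * (dn/dx)
Step 2: J = 1.602e-19 * 21.3 * 9.39e+16
Step 3: J = 3.20e-01 A/cm^2

3.20e-01


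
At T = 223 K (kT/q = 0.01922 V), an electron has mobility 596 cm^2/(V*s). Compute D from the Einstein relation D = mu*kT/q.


Step 1: D = mu * (kT/q)
Step 2: D = 596 * 0.01922
Step 3: D = 11.46 cm^2/s

11.46


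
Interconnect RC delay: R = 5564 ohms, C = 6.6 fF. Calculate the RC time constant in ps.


Step 1: tau = R * C
Step 2: tau = 5564 * 6.6 fF = 5564 * 6.6e-15 F
Step 3: tau = 3.67224e-11 s = 36.7224 ps

36.7224


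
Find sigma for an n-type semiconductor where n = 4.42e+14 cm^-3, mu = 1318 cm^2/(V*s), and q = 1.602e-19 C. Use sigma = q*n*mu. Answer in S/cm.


Step 1: sigma = q * n * mu
Step 2: sigma = 1.602e-19 * 4.42e+14 * 1318
Step 3: sigma = 9.333e-02 S/cm

9.333e-02


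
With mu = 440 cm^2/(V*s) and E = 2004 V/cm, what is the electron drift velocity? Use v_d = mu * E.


Step 1: v_d = mu * E
Step 2: v_d = 440 * 2004 = 881760
Step 3: v_d = 8.82e+05 cm/s

8.82e+05


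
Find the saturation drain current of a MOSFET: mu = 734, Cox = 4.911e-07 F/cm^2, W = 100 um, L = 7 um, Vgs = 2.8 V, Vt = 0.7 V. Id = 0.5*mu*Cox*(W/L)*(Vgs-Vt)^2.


Step 1: Overdrive voltage Vov = Vgs - Vt = 2.8 - 0.7 = 2.1 V
Step 2: W/L = 100/7 = 14.2857
Step 3: Id = 0.5 * 734 * 4.911e-07 * 14.2857 * 2.1^2
Step 4: Id = 1.14e-02 A

1.14e-02


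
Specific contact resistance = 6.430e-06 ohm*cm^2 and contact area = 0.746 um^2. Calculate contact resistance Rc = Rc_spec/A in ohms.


Step 1: Convert area to cm^2: 0.746 um^2 = 7.4600e-09 cm^2
Step 2: Rc = Rc_spec / A = 6.430e-06 / 7.4600e-09
Step 3: Rc = 8.62e+02 ohms

8.62e+02


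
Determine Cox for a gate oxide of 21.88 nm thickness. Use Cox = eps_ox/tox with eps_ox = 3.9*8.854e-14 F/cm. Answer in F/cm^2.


Step 1: eps_ox = 3.9 * 8.854e-14 = 3.45306e-13 F/cm
Step 2: tox in cm = 21.88 nm * 1e-7 = 2.1880e-06 cm
Step 3: Cox = 3.45306e-13 / 2.1880e-06 = 1.58e-07 F/cm^2

1.58e-07


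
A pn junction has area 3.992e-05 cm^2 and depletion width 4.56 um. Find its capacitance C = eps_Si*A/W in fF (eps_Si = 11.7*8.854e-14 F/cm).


Step 1: eps_Si = 11.7 * 8.854e-14 = 1.035918e-12 F/cm
Step 2: W in cm = 4.56 * 1e-4 = 4.56e-04 cm
Step 3: C = 1.035918e-12 * 3.992e-05 / 4.56e-04 = 9.068826e-14 F
Step 4: C = 90.69 fF

90.69


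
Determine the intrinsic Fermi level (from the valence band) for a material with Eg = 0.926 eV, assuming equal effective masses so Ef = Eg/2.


Step 1: For an intrinsic semiconductor, the Fermi level sits at midgap.
Step 2: Ef = Eg / 2 = 0.926 / 2 = 0.463 eV

0.463


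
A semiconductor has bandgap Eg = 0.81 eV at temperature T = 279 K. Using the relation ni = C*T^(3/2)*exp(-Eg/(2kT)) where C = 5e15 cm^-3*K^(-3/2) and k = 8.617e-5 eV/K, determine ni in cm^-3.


Step 1: Compute kT = 8.617e-5 * 279 = 0.02404143 eV
Step 2: Exponent = -Eg/(2kT) = -0.81/(2*0.02404143) = -16.84592
Step 3: T^(3/2) = 279^1.5 = 4660.22
Step 4: ni = 5e15 * 4660.22 * exp(-16.84592) = 1.13e+12 cm^-3

1.13e+12


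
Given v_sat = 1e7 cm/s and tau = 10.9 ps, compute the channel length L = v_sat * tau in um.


Step 1: tau in seconds = 10.9 ps * 1e-12 = 1.0900e-11 s
Step 2: L = v_sat * tau = 1e7 * 1.0900e-11 = 1.0900e-04 cm
Step 3: L in um = 1.0900e-04 * 1e4 = 1.09 um

1.09


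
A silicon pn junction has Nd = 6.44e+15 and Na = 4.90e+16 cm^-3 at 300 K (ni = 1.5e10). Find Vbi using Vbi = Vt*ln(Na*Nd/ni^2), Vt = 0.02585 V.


Step 1: Compute Na*Nd/ni^2 = 4.90e+16 * 6.44e+15 / (1.5e10)^2 = 1.4025e+12
Step 2: ln(1.4025e+12) = 27.9693
Step 3: Vbi = 0.02585 * 27.9693 = 0.723 V

0.723


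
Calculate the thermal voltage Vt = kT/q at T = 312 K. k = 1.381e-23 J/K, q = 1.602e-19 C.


Step 1: kT = 1.381e-23 * 312 = 4.30872e-21 J
Step 2: Vt = kT/q = 4.30872e-21 / 1.602e-19
Step 3: Vt = 0.0269 V

0.0269


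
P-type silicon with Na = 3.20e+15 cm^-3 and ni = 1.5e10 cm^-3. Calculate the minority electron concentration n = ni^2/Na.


Step 1: Majority hole concentration p ≈ Na = 3.20e+15 cm^-3
Step 2: n = ni^2 / Na = (1.5e10)^2 / 3.20e+15
Step 3: n = 7.03e+04 cm^-3

7.03e+04


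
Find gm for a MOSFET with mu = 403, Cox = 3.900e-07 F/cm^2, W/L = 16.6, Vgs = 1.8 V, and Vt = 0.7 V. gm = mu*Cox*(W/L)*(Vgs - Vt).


Step 1: Vov = Vgs - Vt = 1.8 - 0.7 = 1.1 V
Step 2: gm = mu * Cox * (W/L) * Vov
Step 3: gm = 403 * 3.900e-07 * 16.6 * 1.1 = 2.87e-03 S

2.87e-03


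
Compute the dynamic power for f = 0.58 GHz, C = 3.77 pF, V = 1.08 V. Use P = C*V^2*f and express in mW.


Step 1: V^2 = 1.08^2 = 1.1664 V^2
Step 2: P = C*V^2*f = 3.77e-12 F * 1.1664 * 0.58e9 Hz
Step 3: P = 2.55045024e-03 W
Step 4: P = 2.55 mW

2.55


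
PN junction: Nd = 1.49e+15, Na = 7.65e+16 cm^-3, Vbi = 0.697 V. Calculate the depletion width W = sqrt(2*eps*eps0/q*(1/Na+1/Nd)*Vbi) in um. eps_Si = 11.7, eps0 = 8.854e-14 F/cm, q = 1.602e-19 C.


Step 1: 1/Na + 1/Nd = 1/7.65e+16 + 1/1.49e+15 = 6.84213e-16
Step 2: 2*eps*eps0/q = 2*11.7*8.854e-14/1.602e-19 = 1.293281e+07
Step 3: W^2 = 1.293281e+07 * 6.84213e-16 * 0.697 = 6.16761e-09
Step 4: W = sqrt(6.16761e-09) = 7.853e-05 cm = 0.7853 um

0.7853


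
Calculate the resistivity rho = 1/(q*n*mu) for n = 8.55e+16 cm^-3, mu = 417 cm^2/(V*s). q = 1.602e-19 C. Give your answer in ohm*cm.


Step 1: sigma = q * n * mu = 1.602e-19 * 8.55e+16 * 417 = 5.71169e+00 S/cm
Step 2: rho = 1 / sigma = 1 / 5.71169e+00 = 0.1751 ohm*cm

0.1751


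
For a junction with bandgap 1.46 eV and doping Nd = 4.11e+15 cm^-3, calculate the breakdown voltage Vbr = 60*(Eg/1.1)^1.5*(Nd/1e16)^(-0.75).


Step 1: Eg/1.1 = 1.46/1.1 = 1.327273
Step 2: (Eg/1.1)^1.5 = 1.327273^1.5 = 1.529116
Step 3: (Nd/1e16)^(-0.75) = (0.411)^(-0.75) = 1.948133
Step 4: Vbr = 60 * 1.529116 * 1.948133 = 178.7 V

178.7


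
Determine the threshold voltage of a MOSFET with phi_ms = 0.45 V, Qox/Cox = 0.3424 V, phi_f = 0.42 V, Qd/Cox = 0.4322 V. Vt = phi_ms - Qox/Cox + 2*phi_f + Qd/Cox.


Step 1: Vt = phi_ms - Qox/Cox + 2*phi_f + Qd/Cox
Step 2: Vt = 0.45 - 0.3424 + 2*0.42 + 0.4322
Step 3: Vt = 0.45 - 0.3424 + 0.84 + 0.4322
Step 4: Vt = 1.3798 V

1.3798


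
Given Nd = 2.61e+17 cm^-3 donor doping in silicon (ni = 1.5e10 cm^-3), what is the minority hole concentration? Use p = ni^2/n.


Step 1: Since Nd >> ni, n ≈ Nd = 2.61e+17 cm^-3
Step 2: p = ni^2 / n = (1.5e10)^2 / 2.61e+17
Step 3: p = 2.25e20 / 2.61e+17 = 8.62e+02 cm^-3

8.62e+02


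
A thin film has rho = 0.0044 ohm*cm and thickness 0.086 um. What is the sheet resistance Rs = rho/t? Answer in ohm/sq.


Step 1: Convert thickness to cm: t = 0.086 um = 8.6000e-06 cm
Step 2: Rs = rho / t = 0.0044 / 8.6000e-06
Step 3: Rs = 511.6 ohm/sq

511.6


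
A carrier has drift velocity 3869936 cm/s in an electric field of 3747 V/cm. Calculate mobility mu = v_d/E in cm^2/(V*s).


Step 1: mu = v_d / E
Step 2: mu = 3869936 / 3747
Step 3: mu = 1032.81 cm^2/(V*s)

1032.81


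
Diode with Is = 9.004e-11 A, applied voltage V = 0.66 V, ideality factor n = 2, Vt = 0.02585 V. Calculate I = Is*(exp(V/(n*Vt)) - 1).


Step 1: V/(n*Vt) = 0.66/(2*0.02585) = 12.7660
Step 2: exp(12.7660) = 3.5011e+05
Step 3: I = 9.004e-11 * (3.5011e+05 - 1) = 3.15e-05 A

3.15e-05


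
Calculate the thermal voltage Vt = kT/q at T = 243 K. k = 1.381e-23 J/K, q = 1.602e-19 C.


Step 1: kT = 1.381e-23 * 243 = 3.35583e-21 J
Step 2: Vt = kT/q = 3.35583e-21 / 1.602e-19
Step 3: Vt = 0.02095 V

0.02095


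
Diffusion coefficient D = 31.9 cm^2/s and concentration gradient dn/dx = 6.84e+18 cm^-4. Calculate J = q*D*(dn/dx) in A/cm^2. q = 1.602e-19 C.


Step 1: J = q * D * (dn/dx)
Step 2: J = 1.602e-19 * 31.9 * 6.84e+18
Step 3: J = 3.50e+01 A/cm^2

3.50e+01


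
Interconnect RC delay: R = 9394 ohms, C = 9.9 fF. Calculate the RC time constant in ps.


Step 1: tau = R * C
Step 2: tau = 9394 * 9.9 fF = 9394 * 9.9e-15 F
Step 3: tau = 9.30006e-11 s = 93.0006 ps

93.0006


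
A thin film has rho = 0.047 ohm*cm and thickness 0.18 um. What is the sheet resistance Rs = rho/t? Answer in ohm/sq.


Step 1: Convert thickness to cm: t = 0.18 um = 1.8000e-05 cm
Step 2: Rs = rho / t = 0.047 / 1.8000e-05
Step 3: Rs = 2611.1 ohm/sq

2611.1


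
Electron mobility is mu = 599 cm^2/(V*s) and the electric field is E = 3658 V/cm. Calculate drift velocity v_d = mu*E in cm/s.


Step 1: v_d = mu * E
Step 2: v_d = 599 * 3658 = 2191142
Step 3: v_d = 2.19e+06 cm/s

2.19e+06


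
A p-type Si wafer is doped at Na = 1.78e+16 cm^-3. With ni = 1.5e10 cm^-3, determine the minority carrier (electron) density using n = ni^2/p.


Step 1: Majority hole concentration p ≈ Na = 1.78e+16 cm^-3
Step 2: n = ni^2 / Na = (1.5e10)^2 / 1.78e+16
Step 3: n = 1.26e+04 cm^-3

1.26e+04


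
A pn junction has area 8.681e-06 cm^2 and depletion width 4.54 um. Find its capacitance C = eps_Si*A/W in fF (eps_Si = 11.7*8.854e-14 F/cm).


Step 1: eps_Si = 11.7 * 8.854e-14 = 1.035918e-12 F/cm
Step 2: W in cm = 4.54 * 1e-4 = 4.54e-04 cm
Step 3: C = 1.035918e-12 * 8.681e-06 / 4.54e-04 = 1.980794e-14 F
Step 4: C = 19.81 fF

19.81


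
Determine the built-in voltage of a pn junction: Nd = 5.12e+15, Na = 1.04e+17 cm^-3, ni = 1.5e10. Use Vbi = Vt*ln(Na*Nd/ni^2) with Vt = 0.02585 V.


Step 1: Compute Na*Nd/ni^2 = 1.04e+17 * 5.12e+15 / (1.5e10)^2 = 2.3666e+12
Step 2: ln(2.3666e+12) = 28.4925
Step 3: Vbi = 0.02585 * 28.4925 = 0.737 V

0.737


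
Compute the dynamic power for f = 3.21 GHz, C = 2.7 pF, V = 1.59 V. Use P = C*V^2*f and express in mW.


Step 1: V^2 = 1.59^2 = 2.5281 V^2
Step 2: P = C*V^2*f = 2.7e-12 F * 2.5281 * 3.21e9 Hz
Step 3: P = 2.19110427e-02 W
Step 4: P = 21.911 mW

21.911


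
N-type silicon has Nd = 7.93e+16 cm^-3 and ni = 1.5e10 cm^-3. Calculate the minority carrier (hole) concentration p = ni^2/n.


Step 1: Since Nd >> ni, n ≈ Nd = 7.93e+16 cm^-3
Step 2: p = ni^2 / n = (1.5e10)^2 / 7.93e+16
Step 3: p = 2.25e20 / 7.93e+16 = 2.84e+03 cm^-3

2.84e+03


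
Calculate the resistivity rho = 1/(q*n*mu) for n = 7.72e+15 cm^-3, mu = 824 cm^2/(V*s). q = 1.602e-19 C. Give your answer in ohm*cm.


Step 1: sigma = q * n * mu = 1.602e-19 * 7.72e+15 * 824 = 1.01908e+00 S/cm
Step 2: rho = 1 / sigma = 1 / 1.01908e+00 = 0.9813 ohm*cm

0.9813


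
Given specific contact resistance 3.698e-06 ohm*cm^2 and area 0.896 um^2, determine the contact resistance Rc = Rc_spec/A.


Step 1: Convert area to cm^2: 0.896 um^2 = 8.9600e-09 cm^2
Step 2: Rc = Rc_spec / A = 3.698e-06 / 8.9600e-09
Step 3: Rc = 4.13e+02 ohms

4.13e+02


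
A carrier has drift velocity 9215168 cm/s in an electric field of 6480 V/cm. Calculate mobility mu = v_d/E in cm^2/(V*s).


Step 1: mu = v_d / E
Step 2: mu = 9215168 / 6480
Step 3: mu = 1422.09 cm^2/(V*s)

1422.09


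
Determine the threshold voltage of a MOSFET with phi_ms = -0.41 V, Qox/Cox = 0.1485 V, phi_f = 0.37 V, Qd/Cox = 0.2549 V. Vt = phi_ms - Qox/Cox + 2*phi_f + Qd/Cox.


Step 1: Vt = phi_ms - Qox/Cox + 2*phi_f + Qd/Cox
Step 2: Vt = -0.41 - 0.1485 + 2*0.37 + 0.2549
Step 3: Vt = -0.41 - 0.1485 + 0.74 + 0.2549
Step 4: Vt = 0.4364 V

0.4364


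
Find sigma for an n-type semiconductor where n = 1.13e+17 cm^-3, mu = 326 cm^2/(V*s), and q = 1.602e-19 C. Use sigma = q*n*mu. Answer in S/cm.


Step 1: sigma = q * n * mu
Step 2: sigma = 1.602e-19 * 1.13e+17 * 326
Step 3: sigma = 5.901e+00 S/cm

5.901e+00


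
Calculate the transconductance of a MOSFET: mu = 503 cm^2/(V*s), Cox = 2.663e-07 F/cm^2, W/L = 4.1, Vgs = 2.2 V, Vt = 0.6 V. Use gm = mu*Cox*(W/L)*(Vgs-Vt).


Step 1: Vov = Vgs - Vt = 2.2 - 0.6 = 1.6 V
Step 2: gm = mu * Cox * (W/L) * Vov
Step 3: gm = 503 * 2.663e-07 * 4.1 * 1.6 = 8.79e-04 S

8.79e-04


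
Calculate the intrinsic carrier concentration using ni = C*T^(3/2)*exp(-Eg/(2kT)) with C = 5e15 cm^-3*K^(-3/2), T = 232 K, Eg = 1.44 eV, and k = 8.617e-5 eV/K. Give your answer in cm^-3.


Step 1: Compute kT = 8.617e-5 * 232 = 0.01999144 eV
Step 2: Exponent = -Eg/(2kT) = -1.44/(2*0.01999144) = -36.01541
Step 3: T^(3/2) = 232^1.5 = 3533.72
Step 4: ni = 5e15 * 3533.72 * exp(-36.01541) = 4.04e+03 cm^-3

4.04e+03


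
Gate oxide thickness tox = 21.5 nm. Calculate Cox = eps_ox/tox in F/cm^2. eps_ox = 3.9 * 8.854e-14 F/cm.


Step 1: eps_ox = 3.9 * 8.854e-14 = 3.45306e-13 F/cm
Step 2: tox in cm = 21.5 nm * 1e-7 = 2.1500e-06 cm
Step 3: Cox = 3.45306e-13 / 2.1500e-06 = 1.61e-07 F/cm^2

1.61e-07


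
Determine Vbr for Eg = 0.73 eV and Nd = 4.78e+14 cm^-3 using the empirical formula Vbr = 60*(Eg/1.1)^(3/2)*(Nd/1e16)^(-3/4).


Step 1: Eg/1.1 = 0.73/1.1 = 0.663636
Step 2: (Eg/1.1)^1.5 = 0.663636^1.5 = 0.540623
Step 3: (Nd/1e16)^(-0.75) = (0.0478)^(-0.75) = 9.782032
Step 4: Vbr = 60 * 0.540623 * 9.782032 = 317.3 V

317.3


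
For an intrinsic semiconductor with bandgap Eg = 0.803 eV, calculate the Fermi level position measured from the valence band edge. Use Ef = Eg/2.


Step 1: For an intrinsic semiconductor, the Fermi level sits at midgap.
Step 2: Ef = Eg / 2 = 0.803 / 2 = 0.4015 eV

0.4015


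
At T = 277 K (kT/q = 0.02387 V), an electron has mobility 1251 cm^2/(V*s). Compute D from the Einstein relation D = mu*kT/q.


Step 1: D = mu * (kT/q)
Step 2: D = 1251 * 0.02387
Step 3: D = 29.86 cm^2/s

29.86


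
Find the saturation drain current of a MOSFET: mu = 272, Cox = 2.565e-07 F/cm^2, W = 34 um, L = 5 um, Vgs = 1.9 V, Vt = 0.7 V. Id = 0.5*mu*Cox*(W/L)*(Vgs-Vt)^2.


Step 1: Overdrive voltage Vov = Vgs - Vt = 1.9 - 0.7 = 1.2 V
Step 2: W/L = 34/5 = 6.8
Step 3: Id = 0.5 * 272 * 2.565e-07 * 6.8 * 1.2^2
Step 4: Id = 3.42e-04 A

3.42e-04


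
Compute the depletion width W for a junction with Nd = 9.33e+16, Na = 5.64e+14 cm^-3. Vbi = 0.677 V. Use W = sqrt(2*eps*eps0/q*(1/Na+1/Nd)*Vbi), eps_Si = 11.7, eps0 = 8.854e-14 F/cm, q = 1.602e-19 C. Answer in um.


Step 1: 1/Na + 1/Nd = 1/5.64e+14 + 1/9.33e+16 = 1.78377e-15
Step 2: 2*eps*eps0/q = 2*11.7*8.854e-14/1.602e-19 = 1.293281e+07
Step 3: W^2 = 1.293281e+07 * 1.78377e-15 * 0.677 = 1.56178e-08
Step 4: W = sqrt(1.56178e-08) = 1.250e-04 cm = 1.25 um

1.25


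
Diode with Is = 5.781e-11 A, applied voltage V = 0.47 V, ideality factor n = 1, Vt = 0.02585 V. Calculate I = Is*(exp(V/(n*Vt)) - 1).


Step 1: V/(n*Vt) = 0.47/(1*0.02585) = 18.1818
Step 2: exp(18.1818) = 7.8751e+07
Step 3: I = 5.781e-11 * (7.8751e+07 - 1) = 4.55e-03 A

4.55e-03


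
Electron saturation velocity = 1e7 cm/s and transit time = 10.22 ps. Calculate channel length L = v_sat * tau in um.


Step 1: tau in seconds = 10.22 ps * 1e-12 = 1.0220e-11 s
Step 2: L = v_sat * tau = 1e7 * 1.0220e-11 = 1.0220e-04 cm
Step 3: L in um = 1.0220e-04 * 1e4 = 1.022 um

1.022


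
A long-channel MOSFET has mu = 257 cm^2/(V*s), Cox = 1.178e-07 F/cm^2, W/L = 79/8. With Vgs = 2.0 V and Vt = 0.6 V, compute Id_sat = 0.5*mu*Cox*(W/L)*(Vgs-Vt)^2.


Step 1: Overdrive voltage Vov = Vgs - Vt = 2.0 - 0.6 = 1.4 V
Step 2: W/L = 79/8 = 9.875
Step 3: Id = 0.5 * 257 * 1.178e-07 * 9.875 * 1.4^2
Step 4: Id = 2.93e-04 A

2.93e-04


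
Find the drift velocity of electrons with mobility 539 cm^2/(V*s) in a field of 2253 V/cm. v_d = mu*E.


Step 1: v_d = mu * E
Step 2: v_d = 539 * 2253 = 1214367
Step 3: v_d = 1.21e+06 cm/s

1.21e+06


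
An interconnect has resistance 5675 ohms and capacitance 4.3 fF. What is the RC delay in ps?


Step 1: tau = R * C
Step 2: tau = 5675 * 4.3 fF = 5675 * 4.3e-15 F
Step 3: tau = 2.44025e-11 s = 24.4025 ps

24.4025


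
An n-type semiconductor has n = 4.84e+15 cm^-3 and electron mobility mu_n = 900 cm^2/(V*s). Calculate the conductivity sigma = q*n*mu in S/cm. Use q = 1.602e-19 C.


Step 1: sigma = q * n * mu
Step 2: sigma = 1.602e-19 * 4.84e+15 * 900
Step 3: sigma = 6.978e-01 S/cm

6.978e-01


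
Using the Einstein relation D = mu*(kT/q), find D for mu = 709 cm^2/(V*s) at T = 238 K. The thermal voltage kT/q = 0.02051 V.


Step 1: D = mu * (kT/q)
Step 2: D = 709 * 0.02051
Step 3: D = 14.54 cm^2/s

14.54


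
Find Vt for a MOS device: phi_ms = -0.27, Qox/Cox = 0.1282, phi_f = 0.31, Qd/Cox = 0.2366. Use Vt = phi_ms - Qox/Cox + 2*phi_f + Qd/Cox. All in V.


Step 1: Vt = phi_ms - Qox/Cox + 2*phi_f + Qd/Cox
Step 2: Vt = -0.27 - 0.1282 + 2*0.31 + 0.2366
Step 3: Vt = -0.27 - 0.1282 + 0.62 + 0.2366
Step 4: Vt = 0.4584 V

0.4584


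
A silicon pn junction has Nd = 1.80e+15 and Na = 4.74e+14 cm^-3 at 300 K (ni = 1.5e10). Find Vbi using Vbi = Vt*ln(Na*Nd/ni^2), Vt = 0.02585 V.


Step 1: Compute Na*Nd/ni^2 = 4.74e+14 * 1.80e+15 / (1.5e10)^2 = 3.7920e+09
Step 2: ln(3.7920e+09) = 22.0562
Step 3: Vbi = 0.02585 * 22.0562 = 0.57 V

0.57


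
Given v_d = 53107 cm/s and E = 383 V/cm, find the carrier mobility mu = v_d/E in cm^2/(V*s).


Step 1: mu = v_d / E
Step 2: mu = 53107 / 383
Step 3: mu = 138.66 cm^2/(V*s)

138.66


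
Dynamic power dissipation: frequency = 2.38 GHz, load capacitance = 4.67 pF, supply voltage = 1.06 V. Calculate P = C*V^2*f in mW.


Step 1: V^2 = 1.06^2 = 1.1236 V^2
Step 2: P = C*V^2*f = 4.67e-12 F * 1.1236 * 2.38e9 Hz
Step 3: P = 1.248836456e-02 W
Step 4: P = 12.488 mW

12.488


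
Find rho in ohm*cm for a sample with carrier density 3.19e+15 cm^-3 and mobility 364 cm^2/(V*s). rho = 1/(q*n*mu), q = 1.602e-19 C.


Step 1: sigma = q * n * mu = 1.602e-19 * 3.19e+15 * 364 = 1.86018e-01 S/cm
Step 2: rho = 1 / sigma = 1 / 1.86018e-01 = 5.376 ohm*cm

5.376


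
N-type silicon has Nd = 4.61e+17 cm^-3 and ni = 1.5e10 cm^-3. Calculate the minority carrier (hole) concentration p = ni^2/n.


Step 1: Since Nd >> ni, n ≈ Nd = 4.61e+17 cm^-3
Step 2: p = ni^2 / n = (1.5e10)^2 / 4.61e+17
Step 3: p = 2.25e20 / 4.61e+17 = 4.88e+02 cm^-3

4.88e+02


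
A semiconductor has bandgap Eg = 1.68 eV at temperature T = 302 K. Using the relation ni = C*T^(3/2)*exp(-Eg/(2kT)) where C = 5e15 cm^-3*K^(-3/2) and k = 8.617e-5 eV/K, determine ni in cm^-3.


Step 1: Compute kT = 8.617e-5 * 302 = 0.02602334 eV
Step 2: Exponent = -Eg/(2kT) = -1.68/(2*0.02602334) = -32.27872
Step 3: T^(3/2) = 302^1.5 = 5248.20
Step 4: ni = 5e15 * 5248.20 * exp(-32.27872) = 2.51e+05 cm^-3

2.51e+05
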